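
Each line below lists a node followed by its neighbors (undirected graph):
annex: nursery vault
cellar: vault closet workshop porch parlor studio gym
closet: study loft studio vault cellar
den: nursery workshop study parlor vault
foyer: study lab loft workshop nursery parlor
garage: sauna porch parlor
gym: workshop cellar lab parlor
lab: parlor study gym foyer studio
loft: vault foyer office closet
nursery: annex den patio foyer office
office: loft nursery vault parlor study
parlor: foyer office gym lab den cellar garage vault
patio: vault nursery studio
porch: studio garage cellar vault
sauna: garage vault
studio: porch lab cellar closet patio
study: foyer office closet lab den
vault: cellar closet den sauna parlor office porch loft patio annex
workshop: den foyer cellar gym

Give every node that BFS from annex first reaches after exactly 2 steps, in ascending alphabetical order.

cellar, closet, den, foyer, loft, office, parlor, patio, porch, sauna

Level 0: annex
Level 1: nursery, vault
Level 2: cellar, closet, den, foyer, loft, office, parlor, patio, porch, sauna
Level 3: garage, gym, lab, studio, study, workshop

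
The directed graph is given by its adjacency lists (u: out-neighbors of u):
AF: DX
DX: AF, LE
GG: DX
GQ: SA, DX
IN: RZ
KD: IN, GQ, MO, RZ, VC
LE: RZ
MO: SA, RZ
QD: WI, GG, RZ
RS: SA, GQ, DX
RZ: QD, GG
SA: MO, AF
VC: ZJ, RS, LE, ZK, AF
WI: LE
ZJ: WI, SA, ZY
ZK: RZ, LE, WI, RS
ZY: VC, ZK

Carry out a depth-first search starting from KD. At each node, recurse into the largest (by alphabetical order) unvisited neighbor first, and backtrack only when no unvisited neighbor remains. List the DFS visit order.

Visit KD
KD → VC
VC → ZK
ZK → WI
WI → LE
LE → RZ
RZ → QD
QD → GG
GG → DX
DX → AF
ZK → RS
RS → SA
SA → MO
RS → GQ
VC → ZJ
ZJ → ZY
KD → IN

KD -> VC -> ZK -> WI -> LE -> RZ -> QD -> GG -> DX -> AF -> RS -> SA -> MO -> GQ -> ZJ -> ZY -> IN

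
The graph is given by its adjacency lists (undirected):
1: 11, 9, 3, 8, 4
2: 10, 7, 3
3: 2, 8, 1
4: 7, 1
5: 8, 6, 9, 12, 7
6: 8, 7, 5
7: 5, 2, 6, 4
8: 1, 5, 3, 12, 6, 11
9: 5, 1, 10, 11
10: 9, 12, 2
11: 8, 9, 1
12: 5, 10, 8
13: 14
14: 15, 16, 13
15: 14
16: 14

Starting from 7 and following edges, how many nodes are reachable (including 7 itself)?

BFS from 7 visits: 7, 2, 4, 5, 6, 3, 10, 1, 8, 9, 12, 11
Reachable nodes: 12 of 16 total.

12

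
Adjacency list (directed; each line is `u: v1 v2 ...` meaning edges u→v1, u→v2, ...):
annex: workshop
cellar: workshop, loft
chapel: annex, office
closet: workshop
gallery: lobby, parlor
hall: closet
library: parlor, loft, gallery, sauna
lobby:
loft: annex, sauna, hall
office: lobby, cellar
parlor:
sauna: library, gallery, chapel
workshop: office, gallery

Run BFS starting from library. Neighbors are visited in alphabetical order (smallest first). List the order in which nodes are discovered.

Visit library; enqueue gallery, loft, parlor, sauna → queue [gallery, loft, parlor, sauna]
Visit gallery; enqueue lobby → queue [loft, parlor, sauna, lobby]
Visit loft; enqueue annex, hall → queue [parlor, sauna, lobby, annex, hall]
Visit parlor → queue [sauna, lobby, annex, hall]
Visit sauna; enqueue chapel → queue [lobby, annex, hall, chapel]
Visit lobby → queue [annex, hall, chapel]
Visit annex; enqueue workshop → queue [hall, chapel, workshop]
Visit hall; enqueue closet → queue [chapel, workshop, closet]
Visit chapel; enqueue office → queue [workshop, closet, office]
Visit workshop → queue [closet, office]
Visit closet → queue [office]
Visit office; enqueue cellar → queue [cellar]
Visit cellar → queue []

library -> gallery -> loft -> parlor -> sauna -> lobby -> annex -> hall -> chapel -> workshop -> closet -> office -> cellar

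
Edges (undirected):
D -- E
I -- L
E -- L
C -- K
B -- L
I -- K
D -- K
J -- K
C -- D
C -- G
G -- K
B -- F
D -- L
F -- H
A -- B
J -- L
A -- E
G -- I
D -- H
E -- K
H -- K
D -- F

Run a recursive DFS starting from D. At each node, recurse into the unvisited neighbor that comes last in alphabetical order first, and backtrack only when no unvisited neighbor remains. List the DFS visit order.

Visit D
D → L
L → J
J → K
K → I
I → G
G → C
K → H
H → F
F → B
B → A
A → E

D → L → J → K → I → G → C → H → F → B → A → E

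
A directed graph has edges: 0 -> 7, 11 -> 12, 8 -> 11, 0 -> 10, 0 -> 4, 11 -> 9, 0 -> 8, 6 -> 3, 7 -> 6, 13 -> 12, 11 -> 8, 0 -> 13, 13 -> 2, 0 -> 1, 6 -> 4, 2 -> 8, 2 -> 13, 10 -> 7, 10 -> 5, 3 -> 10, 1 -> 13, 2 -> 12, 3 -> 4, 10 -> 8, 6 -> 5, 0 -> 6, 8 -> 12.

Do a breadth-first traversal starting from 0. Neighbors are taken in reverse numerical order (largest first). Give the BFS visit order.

0 -> 13 -> 10 -> 8 -> 7 -> 6 -> 4 -> 1 -> 12 -> 2 -> 5 -> 11 -> 3 -> 9

Visit 0; enqueue 13, 10, 8, 7, 6, 4, 1 → queue [13, 10, 8, 7, 6, 4, 1]
Visit 13; enqueue 12, 2 → queue [10, 8, 7, 6, 4, 1, 12, 2]
Visit 10; enqueue 5 → queue [8, 7, 6, 4, 1, 12, 2, 5]
Visit 8; enqueue 11 → queue [7, 6, 4, 1, 12, 2, 5, 11]
Visit 7 → queue [6, 4, 1, 12, 2, 5, 11]
Visit 6; enqueue 3 → queue [4, 1, 12, 2, 5, 11, 3]
Visit 4 → queue [1, 12, 2, 5, 11, 3]
Visit 1 → queue [12, 2, 5, 11, 3]
Visit 12 → queue [2, 5, 11, 3]
Visit 2 → queue [5, 11, 3]
Visit 5 → queue [11, 3]
Visit 11; enqueue 9 → queue [3, 9]
Visit 3 → queue [9]
Visit 9 → queue []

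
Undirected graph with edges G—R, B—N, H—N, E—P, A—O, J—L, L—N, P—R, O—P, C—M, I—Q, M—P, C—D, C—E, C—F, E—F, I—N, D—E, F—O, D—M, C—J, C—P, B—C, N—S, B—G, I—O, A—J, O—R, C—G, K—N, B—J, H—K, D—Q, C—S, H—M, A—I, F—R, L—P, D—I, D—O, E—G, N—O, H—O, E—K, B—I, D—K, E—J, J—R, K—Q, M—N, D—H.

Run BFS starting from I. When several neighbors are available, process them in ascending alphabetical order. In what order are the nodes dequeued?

I A B D N O Q J C G E H K M L S F P R

Visit I; enqueue A, B, D, N, O, Q → queue [A, B, D, N, O, Q]
Visit A; enqueue J → queue [B, D, N, O, Q, J]
Visit B; enqueue C, G → queue [D, N, O, Q, J, C, G]
Visit D; enqueue E, H, K, M → queue [N, O, Q, J, C, G, E, H, K, M]
Visit N; enqueue L, S → queue [O, Q, J, C, G, E, H, K, M, L, S]
Visit O; enqueue F, P, R → queue [Q, J, C, G, E, H, K, M, L, S, F, P, R]
Visit Q → queue [J, C, G, E, H, K, M, L, S, F, P, R]
Visit J → queue [C, G, E, H, K, M, L, S, F, P, R]
Visit C → queue [G, E, H, K, M, L, S, F, P, R]
Visit G → queue [E, H, K, M, L, S, F, P, R]
Visit E → queue [H, K, M, L, S, F, P, R]
Visit H → queue [K, M, L, S, F, P, R]
Visit K → queue [M, L, S, F, P, R]
Visit M → queue [L, S, F, P, R]
Visit L → queue [S, F, P, R]
Visit S → queue [F, P, R]
Visit F → queue [P, R]
Visit P → queue [R]
Visit R → queue []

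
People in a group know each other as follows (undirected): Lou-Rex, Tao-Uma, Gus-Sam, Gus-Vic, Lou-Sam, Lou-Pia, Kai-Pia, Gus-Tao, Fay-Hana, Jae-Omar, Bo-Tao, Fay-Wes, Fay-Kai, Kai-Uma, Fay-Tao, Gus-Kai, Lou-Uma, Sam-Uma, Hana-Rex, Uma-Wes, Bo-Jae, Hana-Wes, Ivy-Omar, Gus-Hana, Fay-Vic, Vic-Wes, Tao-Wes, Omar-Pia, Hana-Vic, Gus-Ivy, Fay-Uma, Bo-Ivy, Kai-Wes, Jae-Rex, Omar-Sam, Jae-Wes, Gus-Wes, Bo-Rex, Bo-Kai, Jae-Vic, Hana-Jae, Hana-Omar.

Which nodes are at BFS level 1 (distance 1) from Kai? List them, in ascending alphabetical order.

Bo, Fay, Gus, Pia, Uma, Wes

Level 0: Kai
Level 1: Bo, Fay, Gus, Pia, Uma, Wes
Level 2: Hana, Ivy, Jae, Lou, Omar, Rex, Sam, Tao, Vic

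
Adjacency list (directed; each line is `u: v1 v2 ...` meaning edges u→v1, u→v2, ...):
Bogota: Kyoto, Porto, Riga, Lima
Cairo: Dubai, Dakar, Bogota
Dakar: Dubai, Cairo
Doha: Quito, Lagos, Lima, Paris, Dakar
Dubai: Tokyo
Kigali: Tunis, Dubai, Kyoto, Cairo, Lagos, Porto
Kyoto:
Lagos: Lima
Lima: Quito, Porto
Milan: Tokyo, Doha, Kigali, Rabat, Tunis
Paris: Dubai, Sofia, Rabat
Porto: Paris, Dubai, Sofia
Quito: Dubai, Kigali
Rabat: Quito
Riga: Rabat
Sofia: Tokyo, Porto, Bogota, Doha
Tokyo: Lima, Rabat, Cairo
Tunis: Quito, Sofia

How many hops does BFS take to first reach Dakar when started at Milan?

2

Level 0: Milan
Level 1: Doha, Kigali, Rabat, Tokyo, Tunis
Level 2: Cairo, Dakar, Dubai, Kyoto, Lagos, Lima, Paris, Porto, Quito, Sofia
Level 3: Bogota
Level 4: Riga
Dakar first appears at level 2.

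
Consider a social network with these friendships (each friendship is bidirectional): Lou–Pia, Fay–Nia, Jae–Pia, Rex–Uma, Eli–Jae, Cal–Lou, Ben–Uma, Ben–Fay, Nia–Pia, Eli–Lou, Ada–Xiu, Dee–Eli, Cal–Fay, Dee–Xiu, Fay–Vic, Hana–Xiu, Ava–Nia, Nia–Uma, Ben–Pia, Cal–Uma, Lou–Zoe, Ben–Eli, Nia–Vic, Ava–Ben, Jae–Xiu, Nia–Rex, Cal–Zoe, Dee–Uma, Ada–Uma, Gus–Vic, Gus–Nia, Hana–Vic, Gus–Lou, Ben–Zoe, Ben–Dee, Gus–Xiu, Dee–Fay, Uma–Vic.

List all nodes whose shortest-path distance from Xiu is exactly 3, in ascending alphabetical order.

Level 0: Xiu
Level 1: Ada, Dee, Gus, Hana, Jae
Level 2: Ben, Eli, Fay, Lou, Nia, Pia, Uma, Vic
Level 3: Ava, Cal, Rex, Zoe

Ava, Cal, Rex, Zoe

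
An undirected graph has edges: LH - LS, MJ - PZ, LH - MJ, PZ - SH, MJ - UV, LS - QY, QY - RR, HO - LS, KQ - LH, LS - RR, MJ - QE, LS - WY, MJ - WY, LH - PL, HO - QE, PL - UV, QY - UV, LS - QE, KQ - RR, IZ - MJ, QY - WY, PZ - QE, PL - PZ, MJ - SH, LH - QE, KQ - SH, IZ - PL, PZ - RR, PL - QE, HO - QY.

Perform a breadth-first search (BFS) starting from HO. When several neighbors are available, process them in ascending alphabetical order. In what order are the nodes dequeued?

Visit HO; enqueue LS, QE, QY → queue [LS, QE, QY]
Visit LS; enqueue LH, RR, WY → queue [QE, QY, LH, RR, WY]
Visit QE; enqueue MJ, PL, PZ → queue [QY, LH, RR, WY, MJ, PL, PZ]
Visit QY; enqueue UV → queue [LH, RR, WY, MJ, PL, PZ, UV]
Visit LH; enqueue KQ → queue [RR, WY, MJ, PL, PZ, UV, KQ]
Visit RR → queue [WY, MJ, PL, PZ, UV, KQ]
Visit WY → queue [MJ, PL, PZ, UV, KQ]
Visit MJ; enqueue IZ, SH → queue [PL, PZ, UV, KQ, IZ, SH]
Visit PL → queue [PZ, UV, KQ, IZ, SH]
Visit PZ → queue [UV, KQ, IZ, SH]
Visit UV → queue [KQ, IZ, SH]
Visit KQ → queue [IZ, SH]
Visit IZ → queue [SH]
Visit SH → queue []

HO -> LS -> QE -> QY -> LH -> RR -> WY -> MJ -> PL -> PZ -> UV -> KQ -> IZ -> SH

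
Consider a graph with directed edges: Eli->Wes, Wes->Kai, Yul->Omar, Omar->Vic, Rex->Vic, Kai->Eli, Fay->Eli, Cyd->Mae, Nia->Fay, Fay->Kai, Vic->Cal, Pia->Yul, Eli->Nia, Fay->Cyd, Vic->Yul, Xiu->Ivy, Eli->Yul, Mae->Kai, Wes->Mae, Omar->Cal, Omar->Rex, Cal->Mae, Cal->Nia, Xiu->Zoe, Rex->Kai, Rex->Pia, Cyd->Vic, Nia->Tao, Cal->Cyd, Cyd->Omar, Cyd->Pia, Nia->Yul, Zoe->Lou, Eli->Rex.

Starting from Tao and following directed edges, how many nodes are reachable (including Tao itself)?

BFS from Tao visits: Tao
Reachable nodes: 1 of 18 total.

1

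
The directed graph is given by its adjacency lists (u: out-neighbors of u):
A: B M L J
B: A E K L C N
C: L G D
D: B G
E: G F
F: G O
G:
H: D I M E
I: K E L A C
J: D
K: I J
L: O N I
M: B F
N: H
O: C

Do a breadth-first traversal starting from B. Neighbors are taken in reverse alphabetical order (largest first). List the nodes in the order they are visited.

B, N, L, K, E, C, A, H, O, I, J, G, F, D, M

Visit B; enqueue N, L, K, E, C, A → queue [N, L, K, E, C, A]
Visit N; enqueue H → queue [L, K, E, C, A, H]
Visit L; enqueue O, I → queue [K, E, C, A, H, O, I]
Visit K; enqueue J → queue [E, C, A, H, O, I, J]
Visit E; enqueue G, F → queue [C, A, H, O, I, J, G, F]
Visit C; enqueue D → queue [A, H, O, I, J, G, F, D]
Visit A; enqueue M → queue [H, O, I, J, G, F, D, M]
Visit H → queue [O, I, J, G, F, D, M]
Visit O → queue [I, J, G, F, D, M]
Visit I → queue [J, G, F, D, M]
Visit J → queue [G, F, D, M]
Visit G → queue [F, D, M]
Visit F → queue [D, M]
Visit D → queue [M]
Visit M → queue []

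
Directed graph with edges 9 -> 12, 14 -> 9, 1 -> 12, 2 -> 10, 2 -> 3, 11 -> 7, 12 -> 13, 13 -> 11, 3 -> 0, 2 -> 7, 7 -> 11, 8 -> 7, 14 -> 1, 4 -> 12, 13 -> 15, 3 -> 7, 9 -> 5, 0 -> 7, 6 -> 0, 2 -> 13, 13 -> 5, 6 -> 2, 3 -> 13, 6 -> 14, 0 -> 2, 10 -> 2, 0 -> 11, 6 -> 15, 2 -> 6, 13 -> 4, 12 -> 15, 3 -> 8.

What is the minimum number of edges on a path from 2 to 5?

Level 0: 2
Level 1: 3, 6, 7, 10, 13
Level 2: 0, 4, 5, 8, 11, 14, 15
Level 3: 1, 9, 12
5 first appears at level 2.

2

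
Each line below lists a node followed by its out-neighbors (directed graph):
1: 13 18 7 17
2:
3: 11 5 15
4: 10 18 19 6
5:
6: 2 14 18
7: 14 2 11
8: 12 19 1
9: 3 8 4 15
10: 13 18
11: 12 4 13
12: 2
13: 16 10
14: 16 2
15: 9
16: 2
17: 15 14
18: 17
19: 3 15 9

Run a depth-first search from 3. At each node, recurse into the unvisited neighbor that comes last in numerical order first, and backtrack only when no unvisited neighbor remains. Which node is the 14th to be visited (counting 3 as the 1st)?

10

Visit 3
3 → 15
15 → 9
9 → 8
8 → 19
8 → 12
12 → 2
8 → 1
1 → 18
18 → 17
17 → 14
14 → 16
1 → 13
13 → 10
1 → 7
7 → 11
11 → 4
4 → 6
3 → 5

Visit order: 3, 15, 9, 8, 19, 12, 2, 1, 18, 17, 14, 16, 13, 10, 7, 11, 4, 6, 5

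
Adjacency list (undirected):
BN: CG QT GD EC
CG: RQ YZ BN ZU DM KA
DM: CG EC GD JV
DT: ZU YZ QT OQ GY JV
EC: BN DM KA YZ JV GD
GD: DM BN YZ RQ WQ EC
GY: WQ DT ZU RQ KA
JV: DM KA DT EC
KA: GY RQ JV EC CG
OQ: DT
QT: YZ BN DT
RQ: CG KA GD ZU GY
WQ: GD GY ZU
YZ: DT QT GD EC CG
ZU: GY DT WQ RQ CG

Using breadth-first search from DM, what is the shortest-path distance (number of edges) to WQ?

Level 0: DM
Level 1: CG, EC, GD, JV
Level 2: BN, DT, KA, RQ, WQ, YZ, ZU
Level 3: GY, OQ, QT
WQ first appears at level 2.

2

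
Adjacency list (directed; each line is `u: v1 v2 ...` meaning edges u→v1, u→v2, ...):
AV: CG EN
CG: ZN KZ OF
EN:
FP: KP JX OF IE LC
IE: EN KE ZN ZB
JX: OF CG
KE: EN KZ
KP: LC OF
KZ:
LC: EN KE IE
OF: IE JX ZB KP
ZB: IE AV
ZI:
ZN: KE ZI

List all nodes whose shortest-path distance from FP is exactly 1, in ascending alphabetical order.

IE, JX, KP, LC, OF

Level 0: FP
Level 1: IE, JX, KP, LC, OF
Level 2: CG, EN, KE, ZB, ZN
Level 3: AV, KZ, ZI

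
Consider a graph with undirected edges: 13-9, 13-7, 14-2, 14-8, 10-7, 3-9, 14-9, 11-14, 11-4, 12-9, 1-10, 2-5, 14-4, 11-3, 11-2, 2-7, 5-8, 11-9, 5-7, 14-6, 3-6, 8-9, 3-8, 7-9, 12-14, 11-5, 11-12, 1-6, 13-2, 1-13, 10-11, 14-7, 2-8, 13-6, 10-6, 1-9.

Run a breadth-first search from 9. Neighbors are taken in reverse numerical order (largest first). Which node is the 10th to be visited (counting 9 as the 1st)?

Visit 9; enqueue 14, 13, 12, 11, 8, 7, 3, 1 → queue [14, 13, 12, 11, 8, 7, 3, 1]
Visit 14; enqueue 6, 4, 2 → queue [13, 12, 11, 8, 7, 3, 1, 6, 4, 2]
Visit 13 → queue [12, 11, 8, 7, 3, 1, 6, 4, 2]
Visit 12 → queue [11, 8, 7, 3, 1, 6, 4, 2]
Visit 11; enqueue 10, 5 → queue [8, 7, 3, 1, 6, 4, 2, 10, 5]
Visit 8 → queue [7, 3, 1, 6, 4, 2, 10, 5]
Visit 7 → queue [3, 1, 6, 4, 2, 10, 5]
Visit 3 → queue [1, 6, 4, 2, 10, 5]
Visit 1 → queue [6, 4, 2, 10, 5]
Visit 6 → queue [4, 2, 10, 5]
Visit 4 → queue [2, 10, 5]
Visit 2 → queue [10, 5]
Visit 10 → queue [5]
Visit 5 → queue []

Visit order: 9, 14, 13, 12, 11, 8, 7, 3, 1, 6, 4, 2, 10, 5

6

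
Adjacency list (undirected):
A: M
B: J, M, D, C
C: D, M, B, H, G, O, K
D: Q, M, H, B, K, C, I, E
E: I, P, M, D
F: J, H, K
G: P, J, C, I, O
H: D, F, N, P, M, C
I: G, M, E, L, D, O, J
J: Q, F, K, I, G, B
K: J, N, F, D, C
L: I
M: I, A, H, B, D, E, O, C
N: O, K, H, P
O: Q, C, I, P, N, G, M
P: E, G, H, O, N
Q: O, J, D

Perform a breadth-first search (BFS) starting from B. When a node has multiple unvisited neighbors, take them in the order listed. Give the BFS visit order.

B → J → M → D → C → Q → F → K → I → G → A → H → E → O → N → L → P

Visit B; enqueue J, M, D, C → queue [J, M, D, C]
Visit J; enqueue Q, F, K, I, G → queue [M, D, C, Q, F, K, I, G]
Visit M; enqueue A, H, E, O → queue [D, C, Q, F, K, I, G, A, H, E, O]
Visit D → queue [C, Q, F, K, I, G, A, H, E, O]
Visit C → queue [Q, F, K, I, G, A, H, E, O]
Visit Q → queue [F, K, I, G, A, H, E, O]
Visit F → queue [K, I, G, A, H, E, O]
Visit K; enqueue N → queue [I, G, A, H, E, O, N]
Visit I; enqueue L → queue [G, A, H, E, O, N, L]
Visit G; enqueue P → queue [A, H, E, O, N, L, P]
Visit A → queue [H, E, O, N, L, P]
Visit H → queue [E, O, N, L, P]
Visit E → queue [O, N, L, P]
Visit O → queue [N, L, P]
Visit N → queue [L, P]
Visit L → queue [P]
Visit P → queue []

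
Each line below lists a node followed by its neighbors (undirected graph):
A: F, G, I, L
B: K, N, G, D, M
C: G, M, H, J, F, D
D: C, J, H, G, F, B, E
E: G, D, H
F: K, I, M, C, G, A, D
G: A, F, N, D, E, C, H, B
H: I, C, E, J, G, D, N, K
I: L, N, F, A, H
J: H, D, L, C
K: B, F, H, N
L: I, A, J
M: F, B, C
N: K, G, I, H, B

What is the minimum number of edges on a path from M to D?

Level 0: M
Level 1: B, C, F
Level 2: A, D, G, H, I, J, K, N
Level 3: E, L
D first appears at level 2.

2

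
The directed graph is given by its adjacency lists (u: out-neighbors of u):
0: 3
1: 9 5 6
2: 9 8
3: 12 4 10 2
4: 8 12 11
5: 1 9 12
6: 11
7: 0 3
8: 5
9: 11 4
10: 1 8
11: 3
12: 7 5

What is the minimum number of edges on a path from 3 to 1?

Level 0: 3
Level 1: 2, 4, 10, 12
Level 2: 1, 5, 7, 8, 9, 11
Level 3: 0, 6
1 first appears at level 2.

2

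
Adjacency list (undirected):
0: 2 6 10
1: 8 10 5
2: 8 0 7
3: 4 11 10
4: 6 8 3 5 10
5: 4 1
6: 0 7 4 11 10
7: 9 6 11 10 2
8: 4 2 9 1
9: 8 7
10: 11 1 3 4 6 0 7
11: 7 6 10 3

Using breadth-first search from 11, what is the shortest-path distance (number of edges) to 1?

Level 0: 11
Level 1: 3, 6, 7, 10
Level 2: 0, 1, 2, 4, 9
Level 3: 5, 8
1 first appears at level 2.

2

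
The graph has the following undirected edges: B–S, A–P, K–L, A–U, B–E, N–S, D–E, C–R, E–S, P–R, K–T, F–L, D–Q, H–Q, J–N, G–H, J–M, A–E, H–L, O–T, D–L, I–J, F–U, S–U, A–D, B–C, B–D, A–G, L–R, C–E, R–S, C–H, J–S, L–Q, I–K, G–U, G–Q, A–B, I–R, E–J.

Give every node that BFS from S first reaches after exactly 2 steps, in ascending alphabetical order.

A, C, D, F, G, I, L, M, P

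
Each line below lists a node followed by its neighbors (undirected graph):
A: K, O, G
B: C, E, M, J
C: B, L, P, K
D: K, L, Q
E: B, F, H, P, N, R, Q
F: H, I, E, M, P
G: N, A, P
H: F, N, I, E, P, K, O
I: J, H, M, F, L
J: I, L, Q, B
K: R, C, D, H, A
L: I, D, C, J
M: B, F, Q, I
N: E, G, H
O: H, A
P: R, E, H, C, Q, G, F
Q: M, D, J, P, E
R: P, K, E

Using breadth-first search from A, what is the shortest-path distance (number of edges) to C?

Level 0: A
Level 1: G, K, O
Level 2: C, D, H, N, P, R
Level 3: B, E, F, I, L, Q
Level 4: J, M
C first appears at level 2.

2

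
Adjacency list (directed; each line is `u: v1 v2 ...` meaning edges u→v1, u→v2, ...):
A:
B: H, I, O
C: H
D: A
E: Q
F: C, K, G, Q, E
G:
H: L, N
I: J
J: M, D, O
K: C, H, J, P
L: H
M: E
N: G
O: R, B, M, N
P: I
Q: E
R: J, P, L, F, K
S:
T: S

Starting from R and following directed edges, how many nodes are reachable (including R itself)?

BFS from R visits: R, F, J, K, L, P, C, E, G, Q, D, M, O, H, I, A, B, N
Reachable nodes: 18 of 20 total.

18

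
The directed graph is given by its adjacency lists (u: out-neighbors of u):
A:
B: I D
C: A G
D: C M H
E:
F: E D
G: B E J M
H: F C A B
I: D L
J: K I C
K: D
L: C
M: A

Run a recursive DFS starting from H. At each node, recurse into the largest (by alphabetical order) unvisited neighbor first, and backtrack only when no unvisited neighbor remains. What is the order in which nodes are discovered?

H → F → E → D → M → A → C → G → J → K → I → L → B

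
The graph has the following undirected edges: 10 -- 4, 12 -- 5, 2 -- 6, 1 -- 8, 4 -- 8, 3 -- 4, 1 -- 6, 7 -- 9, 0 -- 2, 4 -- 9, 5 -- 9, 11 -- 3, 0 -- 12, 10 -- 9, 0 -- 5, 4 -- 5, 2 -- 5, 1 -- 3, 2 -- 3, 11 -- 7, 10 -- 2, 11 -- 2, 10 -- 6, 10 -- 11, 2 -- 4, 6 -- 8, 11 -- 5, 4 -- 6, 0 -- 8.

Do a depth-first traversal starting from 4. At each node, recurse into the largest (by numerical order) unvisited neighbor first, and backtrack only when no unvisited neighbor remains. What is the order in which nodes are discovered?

Visit 4
4 → 10
10 → 11
11 → 7
7 → 9
9 → 5
5 → 12
12 → 0
0 → 8
8 → 6
6 → 2
2 → 3
3 → 1

4 10 11 7 9 5 12 0 8 6 2 3 1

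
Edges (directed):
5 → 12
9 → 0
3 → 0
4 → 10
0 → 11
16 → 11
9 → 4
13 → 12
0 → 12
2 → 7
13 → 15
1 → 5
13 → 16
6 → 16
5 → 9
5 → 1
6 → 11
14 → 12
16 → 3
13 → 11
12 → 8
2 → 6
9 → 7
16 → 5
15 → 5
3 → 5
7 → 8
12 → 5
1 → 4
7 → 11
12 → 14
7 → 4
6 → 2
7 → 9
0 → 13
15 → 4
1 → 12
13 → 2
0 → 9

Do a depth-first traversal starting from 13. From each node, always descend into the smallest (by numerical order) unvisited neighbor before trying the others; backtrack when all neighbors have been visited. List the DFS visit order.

Visit 13
13 → 2
2 → 6
6 → 11
6 → 16
16 → 3
3 → 0
0 → 9
9 → 4
4 → 10
9 → 7
7 → 8
0 → 12
12 → 5
5 → 1
12 → 14
13 → 15

13, 2, 6, 11, 16, 3, 0, 9, 4, 10, 7, 8, 12, 5, 1, 14, 15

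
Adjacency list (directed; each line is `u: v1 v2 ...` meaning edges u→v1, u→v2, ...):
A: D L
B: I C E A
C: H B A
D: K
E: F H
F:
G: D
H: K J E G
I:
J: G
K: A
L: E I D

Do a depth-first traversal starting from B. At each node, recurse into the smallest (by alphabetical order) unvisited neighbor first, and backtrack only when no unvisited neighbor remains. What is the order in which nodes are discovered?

B -> A -> D -> K -> L -> E -> F -> H -> G -> J -> I -> C

Visit B
B → A
A → D
D → K
A → L
L → E
E → F
E → H
H → G
H → J
L → I
B → C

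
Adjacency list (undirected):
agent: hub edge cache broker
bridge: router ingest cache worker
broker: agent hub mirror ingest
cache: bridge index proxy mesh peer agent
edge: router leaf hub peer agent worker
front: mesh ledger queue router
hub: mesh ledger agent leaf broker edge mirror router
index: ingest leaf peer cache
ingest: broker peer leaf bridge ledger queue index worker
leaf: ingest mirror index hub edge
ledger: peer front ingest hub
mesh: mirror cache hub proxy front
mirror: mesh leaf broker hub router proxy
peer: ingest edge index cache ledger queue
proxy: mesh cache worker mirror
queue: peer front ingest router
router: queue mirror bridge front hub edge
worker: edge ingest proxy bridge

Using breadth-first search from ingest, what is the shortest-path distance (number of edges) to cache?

2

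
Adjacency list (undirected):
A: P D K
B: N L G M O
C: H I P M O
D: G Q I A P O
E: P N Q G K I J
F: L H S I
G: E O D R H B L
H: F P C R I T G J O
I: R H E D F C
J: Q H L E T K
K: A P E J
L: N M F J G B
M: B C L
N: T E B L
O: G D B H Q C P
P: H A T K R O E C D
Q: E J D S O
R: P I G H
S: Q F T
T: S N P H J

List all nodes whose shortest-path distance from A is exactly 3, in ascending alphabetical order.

B, F, L, M, N, S

Level 0: A
Level 1: D, K, P
Level 2: C, E, G, H, I, J, O, Q, R, T
Level 3: B, F, L, M, N, S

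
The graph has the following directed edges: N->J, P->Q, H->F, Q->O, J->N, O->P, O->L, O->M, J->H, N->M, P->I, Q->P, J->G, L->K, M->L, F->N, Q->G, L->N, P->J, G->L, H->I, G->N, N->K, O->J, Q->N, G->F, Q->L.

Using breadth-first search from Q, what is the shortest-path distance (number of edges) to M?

2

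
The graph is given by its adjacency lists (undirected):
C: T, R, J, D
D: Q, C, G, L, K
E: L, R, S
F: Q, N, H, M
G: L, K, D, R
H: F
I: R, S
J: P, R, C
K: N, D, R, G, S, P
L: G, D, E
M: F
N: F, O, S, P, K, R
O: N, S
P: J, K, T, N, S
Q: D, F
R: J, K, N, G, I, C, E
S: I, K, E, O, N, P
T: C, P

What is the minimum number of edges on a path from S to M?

3

Level 0: S
Level 1: E, I, K, N, O, P
Level 2: D, F, G, J, L, R, T
Level 3: C, H, M, Q
M first appears at level 3.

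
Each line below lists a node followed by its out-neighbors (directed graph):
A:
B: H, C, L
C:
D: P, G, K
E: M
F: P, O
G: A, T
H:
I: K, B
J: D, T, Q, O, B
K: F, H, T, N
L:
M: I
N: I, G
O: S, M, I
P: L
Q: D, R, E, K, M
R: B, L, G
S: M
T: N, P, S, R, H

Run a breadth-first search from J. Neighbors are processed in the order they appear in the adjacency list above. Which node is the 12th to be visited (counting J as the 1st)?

R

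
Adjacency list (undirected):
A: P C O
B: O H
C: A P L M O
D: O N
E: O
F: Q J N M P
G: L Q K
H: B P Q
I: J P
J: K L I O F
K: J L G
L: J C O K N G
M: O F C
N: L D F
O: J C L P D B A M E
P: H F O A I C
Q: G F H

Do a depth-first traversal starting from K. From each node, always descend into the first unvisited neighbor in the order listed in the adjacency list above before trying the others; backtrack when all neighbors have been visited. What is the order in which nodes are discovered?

Visit K
K → J
J → L
L → C
C → A
A → P
P → H
H → B
B → O
O → D
D → N
N → F
F → Q
Q → G
F → M
O → E
P → I

K, J, L, C, A, P, H, B, O, D, N, F, Q, G, M, E, I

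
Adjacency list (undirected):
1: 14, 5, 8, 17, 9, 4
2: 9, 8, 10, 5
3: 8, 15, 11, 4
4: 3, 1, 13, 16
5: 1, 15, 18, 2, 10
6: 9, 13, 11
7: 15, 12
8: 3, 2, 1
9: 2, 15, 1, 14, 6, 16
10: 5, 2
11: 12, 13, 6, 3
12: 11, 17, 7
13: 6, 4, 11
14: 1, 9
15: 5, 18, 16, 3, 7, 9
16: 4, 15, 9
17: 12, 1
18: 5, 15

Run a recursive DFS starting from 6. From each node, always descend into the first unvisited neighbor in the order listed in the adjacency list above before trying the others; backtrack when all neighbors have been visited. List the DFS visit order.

6 -> 9 -> 2 -> 8 -> 3 -> 15 -> 5 -> 1 -> 14 -> 17 -> 12 -> 11 -> 13 -> 4 -> 16 -> 7 -> 18 -> 10

Visit 6
6 → 9
9 → 2
2 → 8
8 → 3
3 → 15
15 → 5
5 → 1
1 → 14
1 → 17
17 → 12
12 → 11
11 → 13
13 → 4
4 → 16
12 → 7
5 → 18
5 → 10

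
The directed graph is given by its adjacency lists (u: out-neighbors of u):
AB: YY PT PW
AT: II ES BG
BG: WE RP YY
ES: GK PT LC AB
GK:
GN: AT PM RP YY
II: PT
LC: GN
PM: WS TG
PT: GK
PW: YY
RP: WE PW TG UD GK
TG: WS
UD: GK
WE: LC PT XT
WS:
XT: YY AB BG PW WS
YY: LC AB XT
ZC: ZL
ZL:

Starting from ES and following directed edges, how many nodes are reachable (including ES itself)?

18

BFS from ES visits: ES, GK, PT, LC, AB, GN, YY, PW, AT, PM, RP, XT, II, BG, WS, TG, WE, UD
Reachable nodes: 18 of 20 total.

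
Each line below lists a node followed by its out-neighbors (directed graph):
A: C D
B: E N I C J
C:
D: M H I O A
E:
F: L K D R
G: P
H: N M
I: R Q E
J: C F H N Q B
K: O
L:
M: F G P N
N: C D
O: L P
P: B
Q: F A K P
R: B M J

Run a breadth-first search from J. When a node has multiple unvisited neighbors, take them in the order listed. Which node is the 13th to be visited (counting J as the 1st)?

A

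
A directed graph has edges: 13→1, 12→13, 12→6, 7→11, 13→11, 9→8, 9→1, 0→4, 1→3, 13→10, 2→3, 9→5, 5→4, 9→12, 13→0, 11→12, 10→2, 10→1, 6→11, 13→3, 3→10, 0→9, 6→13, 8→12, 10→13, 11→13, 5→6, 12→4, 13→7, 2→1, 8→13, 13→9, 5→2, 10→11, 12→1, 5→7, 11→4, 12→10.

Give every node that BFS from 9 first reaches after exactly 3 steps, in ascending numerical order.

Level 0: 9
Level 1: 1, 5, 8, 12
Level 2: 2, 3, 4, 6, 7, 10, 13
Level 3: 0, 11

0, 11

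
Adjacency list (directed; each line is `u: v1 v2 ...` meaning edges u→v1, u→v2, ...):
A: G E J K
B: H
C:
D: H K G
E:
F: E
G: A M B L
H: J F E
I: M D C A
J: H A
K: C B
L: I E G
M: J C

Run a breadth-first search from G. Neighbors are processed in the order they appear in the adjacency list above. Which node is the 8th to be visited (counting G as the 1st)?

Visit G; enqueue A, M, B, L → queue [A, M, B, L]
Visit A; enqueue E, J, K → queue [M, B, L, E, J, K]
Visit M; enqueue C → queue [B, L, E, J, K, C]
Visit B; enqueue H → queue [L, E, J, K, C, H]
Visit L; enqueue I → queue [E, J, K, C, H, I]
Visit E → queue [J, K, C, H, I]
Visit J → queue [K, C, H, I]
Visit K → queue [C, H, I]
Visit C → queue [H, I]
Visit H; enqueue F → queue [I, F]
Visit I; enqueue D → queue [F, D]
Visit F → queue [D]
Visit D → queue []

Visit order: G, A, M, B, L, E, J, K, C, H, I, F, D

K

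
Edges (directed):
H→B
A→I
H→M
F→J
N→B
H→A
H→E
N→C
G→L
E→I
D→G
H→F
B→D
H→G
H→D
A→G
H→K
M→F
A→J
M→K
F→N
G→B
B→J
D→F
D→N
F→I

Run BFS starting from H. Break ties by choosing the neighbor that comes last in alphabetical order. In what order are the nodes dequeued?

H, M, K, G, F, E, D, B, A, L, N, J, I, C

Visit H; enqueue M, K, G, F, E, D, B, A → queue [M, K, G, F, E, D, B, A]
Visit M → queue [K, G, F, E, D, B, A]
Visit K → queue [G, F, E, D, B, A]
Visit G; enqueue L → queue [F, E, D, B, A, L]
Visit F; enqueue N, J, I → queue [E, D, B, A, L, N, J, I]
Visit E → queue [D, B, A, L, N, J, I]
Visit D → queue [B, A, L, N, J, I]
Visit B → queue [A, L, N, J, I]
Visit A → queue [L, N, J, I]
Visit L → queue [N, J, I]
Visit N; enqueue C → queue [J, I, C]
Visit J → queue [I, C]
Visit I → queue [C]
Visit C → queue []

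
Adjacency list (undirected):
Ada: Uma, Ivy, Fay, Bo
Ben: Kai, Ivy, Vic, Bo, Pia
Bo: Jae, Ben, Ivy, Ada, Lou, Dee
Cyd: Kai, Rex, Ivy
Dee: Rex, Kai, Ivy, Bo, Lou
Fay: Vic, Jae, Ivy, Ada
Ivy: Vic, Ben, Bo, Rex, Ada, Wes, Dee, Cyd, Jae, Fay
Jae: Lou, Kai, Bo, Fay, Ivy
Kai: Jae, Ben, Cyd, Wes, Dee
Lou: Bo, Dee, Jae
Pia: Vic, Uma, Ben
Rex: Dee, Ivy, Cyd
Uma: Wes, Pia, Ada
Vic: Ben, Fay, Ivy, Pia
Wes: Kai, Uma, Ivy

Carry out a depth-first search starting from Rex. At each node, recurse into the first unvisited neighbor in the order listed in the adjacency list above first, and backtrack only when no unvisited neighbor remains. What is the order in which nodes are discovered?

Visit Rex
Rex → Dee
Dee → Kai
Kai → Jae
Jae → Lou
Lou → Bo
Bo → Ben
Ben → Ivy
Ivy → Vic
Vic → Fay
Fay → Ada
Ada → Uma
Uma → Wes
Uma → Pia
Ivy → Cyd

Rex, Dee, Kai, Jae, Lou, Bo, Ben, Ivy, Vic, Fay, Ada, Uma, Wes, Pia, Cyd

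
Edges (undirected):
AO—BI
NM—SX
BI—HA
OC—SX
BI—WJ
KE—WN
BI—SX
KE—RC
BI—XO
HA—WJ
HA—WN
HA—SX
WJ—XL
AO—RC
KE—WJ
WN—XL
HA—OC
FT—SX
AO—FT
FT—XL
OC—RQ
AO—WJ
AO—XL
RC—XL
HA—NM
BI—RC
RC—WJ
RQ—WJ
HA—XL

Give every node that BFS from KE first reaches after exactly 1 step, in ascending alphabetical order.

Level 0: KE
Level 1: RC, WJ, WN
Level 2: AO, BI, HA, RQ, XL
Level 3: FT, NM, OC, SX, XO

RC, WJ, WN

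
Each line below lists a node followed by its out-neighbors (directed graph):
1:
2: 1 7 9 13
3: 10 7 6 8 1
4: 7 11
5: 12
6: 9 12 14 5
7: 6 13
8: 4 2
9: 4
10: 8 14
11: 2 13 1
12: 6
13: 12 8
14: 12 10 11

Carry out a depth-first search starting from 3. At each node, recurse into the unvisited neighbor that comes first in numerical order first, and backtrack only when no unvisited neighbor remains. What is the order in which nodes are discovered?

3 → 1 → 6 → 5 → 12 → 9 → 4 → 7 → 13 → 8 → 2 → 11 → 14 → 10

Visit 3
3 → 1
3 → 6
6 → 5
5 → 12
6 → 9
9 → 4
4 → 7
7 → 13
13 → 8
8 → 2
4 → 11
6 → 14
14 → 10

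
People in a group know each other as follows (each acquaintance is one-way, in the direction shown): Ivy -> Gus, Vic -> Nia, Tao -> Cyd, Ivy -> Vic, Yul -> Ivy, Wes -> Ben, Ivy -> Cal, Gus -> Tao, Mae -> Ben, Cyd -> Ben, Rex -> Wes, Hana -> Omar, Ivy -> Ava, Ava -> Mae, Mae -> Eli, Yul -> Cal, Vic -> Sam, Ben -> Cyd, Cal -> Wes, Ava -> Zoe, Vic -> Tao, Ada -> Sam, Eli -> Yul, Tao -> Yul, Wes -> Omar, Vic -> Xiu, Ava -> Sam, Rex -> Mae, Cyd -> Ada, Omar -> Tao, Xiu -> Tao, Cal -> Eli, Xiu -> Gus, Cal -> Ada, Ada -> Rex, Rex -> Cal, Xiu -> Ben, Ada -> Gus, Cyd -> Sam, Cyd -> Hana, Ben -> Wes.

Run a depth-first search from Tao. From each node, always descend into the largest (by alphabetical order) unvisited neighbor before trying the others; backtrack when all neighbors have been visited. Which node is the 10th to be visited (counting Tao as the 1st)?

Visit Tao
Tao → Yul
Yul → Ivy
Ivy → Vic
Vic → Xiu
Xiu → Gus
Xiu → Ben
Ben → Wes
Wes → Omar
Ben → Cyd
Cyd → Sam
Cyd → Hana
Cyd → Ada
Ada → Rex
Rex → Mae
Mae → Eli
Rex → Cal
Vic → Nia
Ivy → Ava
Ava → Zoe

Visit order: Tao, Yul, Ivy, Vic, Xiu, Gus, Ben, Wes, Omar, Cyd, Sam, Hana, Ada, Rex, Mae, Eli, Cal, Nia, Ava, Zoe

Cyd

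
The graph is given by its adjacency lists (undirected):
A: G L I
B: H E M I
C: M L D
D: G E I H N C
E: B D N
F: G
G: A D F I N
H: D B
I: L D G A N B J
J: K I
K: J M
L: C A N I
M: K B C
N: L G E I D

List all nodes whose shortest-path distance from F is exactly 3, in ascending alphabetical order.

B, C, E, H, J, L

Level 0: F
Level 1: G
Level 2: A, D, I, N
Level 3: B, C, E, H, J, L
Level 4: K, M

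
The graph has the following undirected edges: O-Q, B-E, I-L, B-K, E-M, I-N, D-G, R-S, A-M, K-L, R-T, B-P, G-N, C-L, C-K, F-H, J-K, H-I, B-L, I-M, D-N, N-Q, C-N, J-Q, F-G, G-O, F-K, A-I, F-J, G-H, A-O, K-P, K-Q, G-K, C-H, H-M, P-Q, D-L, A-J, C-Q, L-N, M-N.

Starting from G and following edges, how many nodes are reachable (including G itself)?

BFS from G visits: G, D, F, H, K, N, O, L, J, C, I, M, B, P, Q, A, E
Reachable nodes: 17 of 20 total.

17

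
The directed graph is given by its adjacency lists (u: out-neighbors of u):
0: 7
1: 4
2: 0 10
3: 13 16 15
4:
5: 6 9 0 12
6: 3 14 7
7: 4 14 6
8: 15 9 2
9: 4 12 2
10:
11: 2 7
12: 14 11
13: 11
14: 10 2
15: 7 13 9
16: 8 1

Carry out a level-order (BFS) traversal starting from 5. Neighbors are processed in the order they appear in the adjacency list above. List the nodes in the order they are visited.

5, 6, 9, 0, 12, 3, 14, 7, 4, 2, 11, 13, 16, 15, 10, 8, 1

Visit 5; enqueue 6, 9, 0, 12 → queue [6, 9, 0, 12]
Visit 6; enqueue 3, 14, 7 → queue [9, 0, 12, 3, 14, 7]
Visit 9; enqueue 4, 2 → queue [0, 12, 3, 14, 7, 4, 2]
Visit 0 → queue [12, 3, 14, 7, 4, 2]
Visit 12; enqueue 11 → queue [3, 14, 7, 4, 2, 11]
Visit 3; enqueue 13, 16, 15 → queue [14, 7, 4, 2, 11, 13, 16, 15]
Visit 14; enqueue 10 → queue [7, 4, 2, 11, 13, 16, 15, 10]
Visit 7 → queue [4, 2, 11, 13, 16, 15, 10]
Visit 4 → queue [2, 11, 13, 16, 15, 10]
Visit 2 → queue [11, 13, 16, 15, 10]
Visit 11 → queue [13, 16, 15, 10]
Visit 13 → queue [16, 15, 10]
Visit 16; enqueue 8, 1 → queue [15, 10, 8, 1]
Visit 15 → queue [10, 8, 1]
Visit 10 → queue [8, 1]
Visit 8 → queue [1]
Visit 1 → queue []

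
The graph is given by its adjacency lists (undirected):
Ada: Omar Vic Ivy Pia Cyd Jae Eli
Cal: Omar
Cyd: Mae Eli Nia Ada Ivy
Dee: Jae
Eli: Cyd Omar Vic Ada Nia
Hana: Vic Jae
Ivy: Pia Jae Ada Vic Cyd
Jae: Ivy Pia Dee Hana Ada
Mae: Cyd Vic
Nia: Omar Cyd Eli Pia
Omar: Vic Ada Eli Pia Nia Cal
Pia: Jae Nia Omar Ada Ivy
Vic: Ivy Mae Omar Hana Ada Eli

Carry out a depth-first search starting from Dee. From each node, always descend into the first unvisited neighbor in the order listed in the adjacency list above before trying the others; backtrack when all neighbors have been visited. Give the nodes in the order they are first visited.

Dee, Jae, Ivy, Pia, Nia, Omar, Vic, Mae, Cyd, Eli, Ada, Hana, Cal

Visit Dee
Dee → Jae
Jae → Ivy
Ivy → Pia
Pia → Nia
Nia → Omar
Omar → Vic
Vic → Mae
Mae → Cyd
Cyd → Eli
Eli → Ada
Vic → Hana
Omar → Cal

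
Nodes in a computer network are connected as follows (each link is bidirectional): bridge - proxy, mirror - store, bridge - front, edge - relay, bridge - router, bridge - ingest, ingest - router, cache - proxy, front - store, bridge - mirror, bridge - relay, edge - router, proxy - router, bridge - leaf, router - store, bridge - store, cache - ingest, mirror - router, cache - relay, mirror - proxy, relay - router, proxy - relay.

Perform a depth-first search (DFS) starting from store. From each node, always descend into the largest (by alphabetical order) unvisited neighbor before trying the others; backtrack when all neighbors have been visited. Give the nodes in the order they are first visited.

store router relay proxy mirror bridge leaf ingest cache front edge

Visit store
store → router
router → relay
relay → proxy
proxy → mirror
mirror → bridge
bridge → leaf
bridge → ingest
ingest → cache
bridge → front
relay → edge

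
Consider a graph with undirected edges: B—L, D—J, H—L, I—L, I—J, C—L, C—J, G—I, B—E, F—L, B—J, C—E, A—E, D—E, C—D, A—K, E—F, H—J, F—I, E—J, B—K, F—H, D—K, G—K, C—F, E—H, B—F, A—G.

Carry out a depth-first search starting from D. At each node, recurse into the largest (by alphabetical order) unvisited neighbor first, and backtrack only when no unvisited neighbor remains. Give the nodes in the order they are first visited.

D → K → G → I → L → H → J → E → F → C → B → A

Visit D
D → K
K → G
G → I
I → L
L → H
H → J
J → E
E → F
F → C
F → B
E → A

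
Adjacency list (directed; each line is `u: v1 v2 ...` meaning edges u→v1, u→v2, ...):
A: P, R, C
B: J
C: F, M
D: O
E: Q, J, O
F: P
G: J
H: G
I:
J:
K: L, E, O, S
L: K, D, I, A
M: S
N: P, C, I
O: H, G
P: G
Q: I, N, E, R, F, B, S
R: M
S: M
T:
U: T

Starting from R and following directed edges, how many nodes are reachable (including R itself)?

BFS from R visits: R, M, S
Reachable nodes: 3 of 21 total.

3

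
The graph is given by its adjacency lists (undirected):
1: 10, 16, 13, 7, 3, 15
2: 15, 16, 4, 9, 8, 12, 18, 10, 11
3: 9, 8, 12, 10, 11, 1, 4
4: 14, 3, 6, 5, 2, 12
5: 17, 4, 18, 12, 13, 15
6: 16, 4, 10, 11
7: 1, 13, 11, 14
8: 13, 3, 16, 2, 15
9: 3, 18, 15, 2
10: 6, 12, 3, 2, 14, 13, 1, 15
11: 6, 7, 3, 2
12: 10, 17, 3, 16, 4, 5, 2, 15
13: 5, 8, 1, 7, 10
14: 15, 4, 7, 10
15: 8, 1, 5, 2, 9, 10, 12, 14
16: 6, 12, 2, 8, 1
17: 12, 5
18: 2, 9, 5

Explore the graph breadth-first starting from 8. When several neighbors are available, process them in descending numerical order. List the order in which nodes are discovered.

Visit 8; enqueue 16, 15, 13, 3, 2 → queue [16, 15, 13, 3, 2]
Visit 16; enqueue 12, 6, 1 → queue [15, 13, 3, 2, 12, 6, 1]
Visit 15; enqueue 14, 10, 9, 5 → queue [13, 3, 2, 12, 6, 1, 14, 10, 9, 5]
Visit 13; enqueue 7 → queue [3, 2, 12, 6, 1, 14, 10, 9, 5, 7]
Visit 3; enqueue 11, 4 → queue [2, 12, 6, 1, 14, 10, 9, 5, 7, 11, 4]
Visit 2; enqueue 18 → queue [12, 6, 1, 14, 10, 9, 5, 7, 11, 4, 18]
Visit 12; enqueue 17 → queue [6, 1, 14, 10, 9, 5, 7, 11, 4, 18, 17]
Visit 6 → queue [1, 14, 10, 9, 5, 7, 11, 4, 18, 17]
Visit 1 → queue [14, 10, 9, 5, 7, 11, 4, 18, 17]
Visit 14 → queue [10, 9, 5, 7, 11, 4, 18, 17]
Visit 10 → queue [9, 5, 7, 11, 4, 18, 17]
Visit 9 → queue [5, 7, 11, 4, 18, 17]
Visit 5 → queue [7, 11, 4, 18, 17]
Visit 7 → queue [11, 4, 18, 17]
Visit 11 → queue [4, 18, 17]
Visit 4 → queue [18, 17]
Visit 18 → queue [17]
Visit 17 → queue []

8 -> 16 -> 15 -> 13 -> 3 -> 2 -> 12 -> 6 -> 1 -> 14 -> 10 -> 9 -> 5 -> 7 -> 11 -> 4 -> 18 -> 17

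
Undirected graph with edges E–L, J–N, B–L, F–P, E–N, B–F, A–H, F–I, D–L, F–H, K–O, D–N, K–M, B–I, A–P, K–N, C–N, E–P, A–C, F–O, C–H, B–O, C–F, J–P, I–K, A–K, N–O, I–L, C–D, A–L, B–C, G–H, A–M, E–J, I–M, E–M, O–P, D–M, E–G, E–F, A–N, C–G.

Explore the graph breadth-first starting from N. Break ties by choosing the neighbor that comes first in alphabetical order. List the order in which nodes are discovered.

Visit N; enqueue A, C, D, E, J, K, O → queue [A, C, D, E, J, K, O]
Visit A; enqueue H, L, M, P → queue [C, D, E, J, K, O, H, L, M, P]
Visit C; enqueue B, F, G → queue [D, E, J, K, O, H, L, M, P, B, F, G]
Visit D → queue [E, J, K, O, H, L, M, P, B, F, G]
Visit E → queue [J, K, O, H, L, M, P, B, F, G]
Visit J → queue [K, O, H, L, M, P, B, F, G]
Visit K; enqueue I → queue [O, H, L, M, P, B, F, G, I]
Visit O → queue [H, L, M, P, B, F, G, I]
Visit H → queue [L, M, P, B, F, G, I]
Visit L → queue [M, P, B, F, G, I]
Visit M → queue [P, B, F, G, I]
Visit P → queue [B, F, G, I]
Visit B → queue [F, G, I]
Visit F → queue [G, I]
Visit G → queue [I]
Visit I → queue []

N → A → C → D → E → J → K → O → H → L → M → P → B → F → G → I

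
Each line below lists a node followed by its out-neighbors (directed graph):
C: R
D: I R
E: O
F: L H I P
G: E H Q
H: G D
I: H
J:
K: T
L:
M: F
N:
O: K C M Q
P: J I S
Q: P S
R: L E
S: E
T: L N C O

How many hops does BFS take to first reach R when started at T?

Level 0: T
Level 1: C, L, N, O
Level 2: K, M, Q, R
Level 3: E, F, P, S
Level 4: H, I, J
Level 5: D, G
R first appears at level 2.

2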